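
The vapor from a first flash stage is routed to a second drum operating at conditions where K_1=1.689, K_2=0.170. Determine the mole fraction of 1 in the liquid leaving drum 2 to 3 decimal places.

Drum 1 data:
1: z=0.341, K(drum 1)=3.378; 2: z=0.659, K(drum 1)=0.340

Drum 1:
Rachford–Rice: g(ψ₁) = Σ zᵢ(Kᵢ−1)/(1+ψ₁(Kᵢ−1)) = 0.
Check two-phase: ΣzᵢKᵢ = 1.376 > 1 and Σzᵢ/Kᵢ = 2.039 > 1, so g(0) = 0.376 > 0 and g(1) = -1.039 < 0.
Binary case is linear: z₁(K₁−1)(1+ψ₁(K₂−1)) + z₂(K₂−1)(1+ψ₁(K₁−1)) = 0
⇒ ψ₁ = [z₁(K₁−1)+z₂(K₂−1)] / [−(K₁−1)(K₂−1)] = 0.3760/1.5695 = 0.240
Drum-1 compositions:
  1: x = 0.217, y = 0.734
  2: x = 0.783, y = 0.266
Drum-2 feed = drum-1 vapor: z₂ = (0.7339, 0.2661).
Drum 2:
Material balance + equilibrium reduce to Σ zᵢ(Kᵢ−1)/(1+ψ₂(Kᵢ−1)) = 0.
Check two-phase: ΣzᵢKᵢ = 1.285 > 1 and Σzᵢ/Kᵢ = 2.000 > 1, so g(0) = 0.285 > 0 and g(1) = -1.000 < 0.
Iterate (Newton) starting at ψ₂ = 0.4:
  ψ₂ = 0.400: g = 0.0657, g' = -0.625 → ψ₂ = 0.505
  ψ₂ = 0.505: g = -0.0053, g' = -0.735 → ψ₂ = 0.498
Converged at ψ₂ = 0.498.
  1: x = 0.546, y = 0.923
  2: x = 0.454, y = 0.077

x_1 (drum 2) = 0.546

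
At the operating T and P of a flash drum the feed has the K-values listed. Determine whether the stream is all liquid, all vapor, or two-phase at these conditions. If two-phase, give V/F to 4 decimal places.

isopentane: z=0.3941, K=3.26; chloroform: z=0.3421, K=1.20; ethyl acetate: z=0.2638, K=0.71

all vapor

ΣzᵢKᵢ = 1.8826; Σzᵢ/Kᵢ = 0.7775.
Since Σzᵢ/Kᵢ < 1 the mixture is above its dew point — single vapor phase.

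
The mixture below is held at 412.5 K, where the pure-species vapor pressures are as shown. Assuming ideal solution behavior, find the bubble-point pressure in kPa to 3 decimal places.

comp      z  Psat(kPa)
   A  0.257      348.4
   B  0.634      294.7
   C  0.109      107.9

Pbub = 288.140 kPa

At the bubble point ψ → 0, so ΣzᵢKᵢ = 1 with Kᵢ = Pᵢˢᵃᵗ/P ⇒ P = ΣzᵢPᵢˢᵃᵗ.
P = 0.257·348.4 + 0.634·294.7 + 0.109·107.9 = 288.140 kPa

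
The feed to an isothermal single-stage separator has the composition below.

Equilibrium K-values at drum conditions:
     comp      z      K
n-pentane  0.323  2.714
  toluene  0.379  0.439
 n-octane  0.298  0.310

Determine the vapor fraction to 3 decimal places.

ψ = 0.127

Rachford–Rice: g(ψ) = Σ zᵢ(Kᵢ−1)/(1+ψ(Kᵢ−1)) = 0.
g(0) = ΣzᵢKᵢ − 1 = 0.135 and g(1) = 1 − Σzᵢ/Kᵢ = -0.944, so a root lies in (0, 1).
Newton iteration, ψ⁰ = 0.5:
  ψ = 0.500: g = -0.3113, g' = -0.836 → ψ = 0.128
  ψ = 0.128: g = -0.0004, g' = -0.948 → ψ = 0.127
Converged at ψ = 0.127.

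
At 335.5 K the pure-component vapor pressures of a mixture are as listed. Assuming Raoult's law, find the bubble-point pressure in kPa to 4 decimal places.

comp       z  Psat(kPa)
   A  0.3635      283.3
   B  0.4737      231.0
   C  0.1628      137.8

Pbub = 234.8381 kPa

At the bubble point ψ → 0, so ΣzᵢKᵢ = 1 with Kᵢ = Pᵢˢᵃᵗ/P ⇒ P = ΣzᵢPᵢˢᵃᵗ.
P = 0.3635·283.3 + 0.4737·231.0 + 0.1628·137.8 = 234.8381 kPa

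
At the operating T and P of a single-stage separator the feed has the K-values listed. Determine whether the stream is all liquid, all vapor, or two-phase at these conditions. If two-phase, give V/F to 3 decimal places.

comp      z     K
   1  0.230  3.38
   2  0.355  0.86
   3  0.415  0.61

two-phase, V/F = 0.488

ΣzᵢKᵢ = 1.336; Σzᵢ/Kᵢ = 1.161.
Both exceed 1, so a two-phase solution exists.
Material balance + equilibrium reduce to Σ zᵢ(Kᵢ−1)/(1+ψ(Kᵢ−1)) = 0.
Iterate (Newton) starting at ψ = 0.5:
  ψ = 0.500: g = -0.0045, g' = -0.377 → ψ = 0.488
Converged at ψ = 0.488.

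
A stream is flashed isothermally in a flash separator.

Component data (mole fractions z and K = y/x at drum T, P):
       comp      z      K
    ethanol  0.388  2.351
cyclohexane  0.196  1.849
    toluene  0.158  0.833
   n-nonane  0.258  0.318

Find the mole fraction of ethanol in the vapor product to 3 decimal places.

Newton iteration, V/F⁰ = 0.5:
  V/F = 0.500: g = 0.1339, g' = -0.603 → V/F = 0.722
  V/F = 0.722: g = -0.0080, g' = -0.707 → V/F = 0.711
  V/F = 0.711: g = -0.0001, g' = -0.697 → V/F = 0.710
Converged at V/F = 0.710.
Compositions from xᵢ = zᵢ/(1+V/F(Kᵢ−1)), yᵢ = Kᵢxᵢ:
  ethanol: x = 0.198, y = 0.465
  cyclohexane: x = 0.122, y = 0.226
  toluene: x = 0.179, y = 0.149
  n-nonane: x = 0.500, y = 0.159

y_ethanol = 0.465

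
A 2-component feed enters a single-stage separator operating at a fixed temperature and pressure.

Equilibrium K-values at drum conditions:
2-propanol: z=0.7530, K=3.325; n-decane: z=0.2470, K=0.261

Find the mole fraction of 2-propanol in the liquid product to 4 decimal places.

x_2-propanol = 0.2412

Rachford–Rice: g(V/F) = Σ zᵢ(Kᵢ−1)/(1+V/F(Kᵢ−1)) = 0.
Check two-phase: ΣzᵢKᵢ = 2.5682 > 1 and Σzᵢ/Kᵢ = 1.1728 > 1, so g(0) = 1.5682 > 0 and g(1) = -0.1728 < 0.
Binary case is linear: z₁(K₁−1)(1+V/F(K₂−1)) + z₂(K₂−1)(1+V/F(K₁−1)) = 0
⇒ V/F = [z₁(K₁−1)+z₂(K₂−1)] / [−(K₁−1)(K₂−1)] = 1.56819/1.71818 = 0.9127
Compositions from xᵢ = zᵢ/(1+V/F(Kᵢ−1)), yᵢ = Kᵢxᵢ:
  2-propanol: x = 0.2412, y = 0.8020
  n-decane: x = 0.7588, y = 0.1980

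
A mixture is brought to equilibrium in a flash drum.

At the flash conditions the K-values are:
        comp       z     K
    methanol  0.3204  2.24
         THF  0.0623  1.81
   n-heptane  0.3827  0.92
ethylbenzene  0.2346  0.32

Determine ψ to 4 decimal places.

ψ = 0.5164

Rachford–Rice: g(ψ) = Σ zᵢ(Kᵢ−1)/(1+ψ(Kᵢ−1)) = 0.
Feasibility: ΣzᵢKᵢ = 1.2576, Σzᵢ/Kᵢ = 1.3266 — both > 1, two phases present.
Newton–Raphson from ψ = 0.5:
  ψ = 0.5000: g = 0.00756, g' = -0.4601 → ψ = 0.5164
Converged at ψ = 0.5164.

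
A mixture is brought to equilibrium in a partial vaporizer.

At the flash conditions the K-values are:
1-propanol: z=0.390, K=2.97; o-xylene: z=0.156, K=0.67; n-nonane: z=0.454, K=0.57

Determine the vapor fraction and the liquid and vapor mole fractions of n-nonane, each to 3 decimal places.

Let ψ = V/F and solve Σ zᵢ(Kᵢ−1)/(1+ψ(Kᵢ−1)) = 0.
Check two-phase: ΣzᵢKᵢ = 1.522 > 1 and Σzᵢ/Kᵢ = 1.161 > 1, so g(0) = 0.522 > 0 and g(1) = -0.161 < 0.
Newton–Raphson from ψ = 0.5:
  ψ = 0.500: g = 0.0767, g' = -0.545 → ψ = 0.641
  ψ = 0.641: g = 0.0048, g' = -0.483 → ψ = 0.651
Converged at ψ = 0.651.
Compositions from xᵢ = zᵢ/(1+ψ(Kᵢ−1)), yᵢ = Kᵢxᵢ:
  1-propanol: x = 0.171, y = 0.508
  o-xylene: x = 0.199, y = 0.133
  n-nonane: x = 0.630, y = 0.359

ψ = 0.651, x_n-nonane = 0.630, y_n-nonane = 0.359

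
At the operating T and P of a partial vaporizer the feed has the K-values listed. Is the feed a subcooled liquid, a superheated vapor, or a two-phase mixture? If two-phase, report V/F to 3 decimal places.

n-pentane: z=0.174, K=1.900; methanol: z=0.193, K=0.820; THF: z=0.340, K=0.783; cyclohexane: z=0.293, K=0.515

ΣzᵢKᵢ = 0.906; Σzᵢ/Kᵢ = 1.330.
Since ΣzᵢKᵢ < 1 the mixture is below its bubble point — single liquid phase.

subcooled liquid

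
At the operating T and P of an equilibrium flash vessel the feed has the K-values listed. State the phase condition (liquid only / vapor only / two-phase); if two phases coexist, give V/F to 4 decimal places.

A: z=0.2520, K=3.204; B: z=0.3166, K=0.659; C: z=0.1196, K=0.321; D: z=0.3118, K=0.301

ΣzᵢKᵢ = 1.1483; Σzᵢ/Kᵢ = 1.9675.
Both exceed 1, so a two-phase solution exists.
Newton iteration, ψ⁰ = 0.5:
  ψ = 0.5000: g = -0.32392, g' = -0.8170 → ψ = 0.1035
  ψ = 0.1035: g = 0.01803, g' = -1.0920 → ψ = 0.1200
  ψ = 0.1200: g = 0.00033, g' = -1.0524 → ψ = 0.1203
Converged at ψ = 0.1203.

two-phase, V/F = 0.1203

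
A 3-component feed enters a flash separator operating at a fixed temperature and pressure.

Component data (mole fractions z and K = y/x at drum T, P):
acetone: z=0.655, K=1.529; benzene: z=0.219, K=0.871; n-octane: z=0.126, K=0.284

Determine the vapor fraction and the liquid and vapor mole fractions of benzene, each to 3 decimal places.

Let ψ = V/F and solve Σ zᵢ(Kᵢ−1)/(1+ψ(Kᵢ−1)) = 0.
g(0) = ΣzᵢKᵢ − 1 = 0.228 and g(1) = 1 − Σzᵢ/Kᵢ = -0.123, so a root lies in (0, 1).
Iterate (Newton) starting at ψ = 0.5:
  ψ = 0.500: g = 0.1033, g' = -0.276 → ψ = 0.875
  ψ = 0.875: g = -0.0365, g' = -0.553 → ψ = 0.809
  ψ = 0.809: g = -0.0033, g' = -0.459 → ψ = 0.802
Converged at ψ = 0.802.
Compositions from xᵢ = zᵢ/(1+ψ(Kᵢ−1)), yᵢ = Kᵢxᵢ:
  acetone: x = 0.460, y = 0.703
  benzene: x = 0.244, y = 0.213
  n-octane: x = 0.296, y = 0.084

ψ = 0.802, x_benzene = 0.244, y_benzene = 0.213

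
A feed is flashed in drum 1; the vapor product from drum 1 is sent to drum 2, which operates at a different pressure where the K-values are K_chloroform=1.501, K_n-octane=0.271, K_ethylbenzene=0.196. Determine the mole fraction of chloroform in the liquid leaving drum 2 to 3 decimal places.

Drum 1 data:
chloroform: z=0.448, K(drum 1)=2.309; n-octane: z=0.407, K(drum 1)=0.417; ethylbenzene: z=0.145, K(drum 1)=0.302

x_chloroform (drum 2) = 0.598

Drum 1:
Material balance + equilibrium reduce to Σ zᵢ(Kᵢ−1)/(1+ψ₁(Kᵢ−1)) = 0.
Feasibility: ΣzᵢKᵢ = 1.248, Σzᵢ/Kᵢ = 1.650 — both > 1, two phases present.
Newton–Raphson from ψ₁ = 0.5:
  ψ₁ = 0.500: g = -0.1359, g' = -0.723 → ψ₁ = 0.312
  ψ₁ = 0.312: g = -0.0030, g' = -0.709 → ψ₁ = 0.308
Converged at ψ₁ = 0.308.
Drum-1 compositions:
  chloroform: x = 0.319, y = 0.737
  n-octane: x = 0.496, y = 0.207
  ethylbenzene: x = 0.185, y = 0.056
Drum-2 feed = drum-1 vapor: z₂ = (0.7374, 0.2068, 0.0558).
Drum 2:
Let ψ₂ = V/F and solve Σ zᵢ(Kᵢ−1)/(1+ψ₂(Kᵢ−1)) = 0.
Check two-phase: ΣzᵢKᵢ = 1.174 > 1 and Σzᵢ/Kᵢ = 1.539 > 1, so g(0) = 0.174 > 0 and g(1) = -0.539 < 0.
Newton–Raphson from ψ₂ = 0.5:
  ψ₂ = 0.500: g = -0.0168, g' = -0.491 → ψ₂ = 0.466
  ψ₂ = 0.466: g = -0.0004, g' = -0.466 → ψ₂ = 0.465
Converged at ψ₂ = 0.465.
  chloroform: x = 0.598, y = 0.898
  n-octane: x = 0.313, y = 0.085
  ethylbenzene: x = 0.089, y = 0.017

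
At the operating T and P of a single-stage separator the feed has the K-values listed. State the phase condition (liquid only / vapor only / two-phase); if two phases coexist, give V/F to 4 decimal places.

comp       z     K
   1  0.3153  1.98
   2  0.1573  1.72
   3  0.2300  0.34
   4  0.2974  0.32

ΣzᵢKᵢ = 1.0682; Σzᵢ/Kᵢ = 1.8565.
Both exceed 1, so a two-phase solution exists.
Material balance + equilibrium reduce to Σ zᵢ(Kᵢ−1)/(1+ψ(Kᵢ−1)) = 0.
Newton–Raphson from ψ = 0.49:
  ψ = 0.4900: g = -0.23517, g' = -0.7109 → ψ = 0.1592
  ψ = 0.1592: g = -0.02750, g' = -0.5903 → ψ = 0.1126
  ψ = 0.1126: g = 0.00006, g' = -0.5936 → ψ = 0.1127
Converged at ψ = 0.1127.

two-phase, V/F = 0.1127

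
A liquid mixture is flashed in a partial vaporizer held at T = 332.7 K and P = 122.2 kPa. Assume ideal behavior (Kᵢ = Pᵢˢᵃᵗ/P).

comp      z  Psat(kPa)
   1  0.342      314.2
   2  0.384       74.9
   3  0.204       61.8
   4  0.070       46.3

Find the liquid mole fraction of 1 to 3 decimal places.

Raoult's law: Kᵢ = Pᵢˢᵃᵗ/P = Pᵢˢᵃᵗ/122.2.
  K_1 = 314.2/122.2 = 2.57119, K_2 = 74.9/122.2 = 0.61293, K_3 = 61.8/122.2 = 0.50573, K_4 = 46.3/122.2 = 0.37889
Material balance + equilibrium reduce to Σ zᵢ(Kᵢ−1)/(1+V/F(Kᵢ−1)) = 0.
Check two-phase: ΣzᵢKᵢ = 1.244 > 1 and Σzᵢ/Kᵢ = 1.348 > 1, so g(0) = 0.244 > 0 and g(1) = -0.348 < 0.
Newton iteration, V/F⁰ = 0.36:
  V/F = 0.360: g = -0.0081, g' = -0.541 → V/F = 0.345
Converged at V/F = 0.345.
Compositions from xᵢ = zᵢ/(1+V/F(Kᵢ−1)), yᵢ = Kᵢxᵢ:
  1: x = 0.222, y = 0.570
  2: x = 0.443, y = 0.272
  3: x = 0.246, y = 0.124
  4: x = 0.089, y = 0.034

x_1 = 0.222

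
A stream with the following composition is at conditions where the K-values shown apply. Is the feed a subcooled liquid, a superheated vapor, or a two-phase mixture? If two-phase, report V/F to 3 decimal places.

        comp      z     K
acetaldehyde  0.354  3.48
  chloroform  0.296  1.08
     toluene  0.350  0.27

two-phase, V/F = 0.514

ΣzᵢKᵢ = 1.646; Σzᵢ/Kᵢ = 1.672.
Both exceed 1, so a two-phase solution exists.
Rachford–Rice: g(ψ) = Σ zᵢ(Kᵢ−1)/(1+ψ(Kᵢ−1)) = 0.
Newton–Raphson from ψ = 0.5:
  ψ = 0.500: g = 0.0123, g' = -0.898 → ψ = 0.514
Converged at ψ = 0.514.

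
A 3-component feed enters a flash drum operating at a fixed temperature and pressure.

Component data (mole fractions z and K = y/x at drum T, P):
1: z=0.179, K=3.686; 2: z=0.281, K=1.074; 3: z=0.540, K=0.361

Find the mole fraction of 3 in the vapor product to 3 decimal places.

Rachford–Rice: g(V/F) = Σ zᵢ(Kᵢ−1)/(1+V/F(Kᵢ−1)) = 0.
g(0) = ΣzᵢKᵢ − 1 = 0.157 and g(1) = 1 − Σzᵢ/Kᵢ = -0.806, so a root lies in (0, 1).
Newton–Raphson from V/F = 0.6:
  V/F = 0.600: g = -0.3556, g' = -0.771 → V/F = 0.139
  V/F = 0.139: g = -0.0076, g' = -0.953 → V/F = 0.131
Converged at V/F = 0.131.
Compositions from xᵢ = zᵢ/(1+V/F(Kᵢ−1)), yᵢ = Kᵢxᵢ:
  1: x = 0.133, y = 0.488
  2: x = 0.278, y = 0.299
  3: x = 0.589, y = 0.213

y_3 = 0.213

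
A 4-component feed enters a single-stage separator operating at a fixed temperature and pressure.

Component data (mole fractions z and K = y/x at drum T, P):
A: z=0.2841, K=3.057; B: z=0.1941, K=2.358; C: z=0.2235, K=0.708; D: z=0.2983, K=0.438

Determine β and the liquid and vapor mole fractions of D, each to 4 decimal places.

Material balance + equilibrium reduce to Σ zᵢ(Kᵢ−1)/(1+β(Kᵢ−1)) = 0.
Check two-phase: ΣzᵢKᵢ = 1.6151 > 1 and Σzᵢ/Kᵢ = 1.1720 > 1, so g(0) = 0.6151 > 0 and g(1) = -0.1720 < 0.
Newton iteration, β⁰ = 0.56:
  β = 0.5600: g = 0.09864, g' = -0.6029 → β = 0.7236
  β = 0.7236: g = 0.00250, g' = -0.5834 → β = 0.7279
Converged at β = 0.7279.
Compositions from xᵢ = zᵢ/(1+β(Kᵢ−1)), yᵢ = Kᵢxᵢ:
  A: x = 0.1138, y = 0.3478
  B: x = 0.0976, y = 0.2302
  C: x = 0.2838, y = 0.2009
  D: x = 0.5048, y = 0.2211

β = 0.7279, x_D = 0.5048, y_D = 0.2211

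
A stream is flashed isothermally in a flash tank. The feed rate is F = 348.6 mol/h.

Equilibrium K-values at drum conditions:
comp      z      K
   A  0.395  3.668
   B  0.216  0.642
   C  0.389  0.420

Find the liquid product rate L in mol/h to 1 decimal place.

L = 157.1 mol/h

Newton–Raphson from V/F = 0.66:
  V/F = 0.660: g = -0.0851, g' = -0.760 → V/F = 0.548
  V/F = 0.548: g = 0.0011, g' = -0.788 → V/F = 0.549
Converged at V/F = 0.549.
Then V = V/F·F = 0.5494·348.6 = 191.5 mol/h and L = F − V = 157.1 mol/h.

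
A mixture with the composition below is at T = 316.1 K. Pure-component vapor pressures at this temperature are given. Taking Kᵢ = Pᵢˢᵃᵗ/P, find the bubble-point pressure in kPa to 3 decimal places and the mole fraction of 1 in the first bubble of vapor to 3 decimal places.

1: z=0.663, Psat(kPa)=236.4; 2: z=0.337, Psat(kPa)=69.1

At the bubble point ψ → 0, so ΣzᵢKᵢ = 1 with Kᵢ = Pᵢˢᵃᵗ/P ⇒ P = ΣzᵢPᵢˢᵃᵗ.
P = 0.663·236.4 + 0.337·69.1 = 180.020 kPa
yᵢ = zᵢPᵢˢᵃᵗ/P ⇒ y_1 = 0.663·236.4/180.020 = 0.871

Pbub = 180.020 kPa, y_1 = 0.871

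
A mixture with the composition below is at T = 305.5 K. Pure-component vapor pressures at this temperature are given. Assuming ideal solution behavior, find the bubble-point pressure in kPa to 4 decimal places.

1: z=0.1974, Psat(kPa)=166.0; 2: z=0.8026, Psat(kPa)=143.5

At the bubble point ψ → 0, so ΣzᵢKᵢ = 1 with Kᵢ = Pᵢˢᵃᵗ/P ⇒ P = ΣzᵢPᵢˢᵃᵗ.
P = 0.1974·166.0 + 0.8026·143.5 = 147.9415 kPa

Pbub = 147.9415 kPa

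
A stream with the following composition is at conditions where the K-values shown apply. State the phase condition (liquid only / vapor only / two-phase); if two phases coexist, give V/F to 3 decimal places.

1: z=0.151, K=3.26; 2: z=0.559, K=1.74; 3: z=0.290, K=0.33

two-phase, V/F = 0.753

ΣzᵢKᵢ = 1.561; Σzᵢ/Kᵢ = 1.246.
Both exceed 1, so a two-phase solution exists.
Newton–Raphson from ψ = 0.5:
  ψ = 0.500: g = 0.1700, g' = -0.627 → ψ = 0.771
  ψ = 0.771: g = -0.0140, g' = -0.784 → ψ = 0.753
Converged at ψ = 0.753.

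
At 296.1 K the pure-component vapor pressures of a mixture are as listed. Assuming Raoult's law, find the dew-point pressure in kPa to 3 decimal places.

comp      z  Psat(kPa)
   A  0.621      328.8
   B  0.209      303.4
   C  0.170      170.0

Pdew = 279.521 kPa

At the dew point ψ → 1, so Σzᵢ/Kᵢ = 1 with Kᵢ = Pᵢˢᵃᵗ/P ⇒ 1/P = Σzᵢ/Pᵢˢᵃᵗ.
1/P = 0.621/328.8 + 0.209/303.4 + 0.170/170.0 = 0.003578 ⇒ P = 279.521 kPa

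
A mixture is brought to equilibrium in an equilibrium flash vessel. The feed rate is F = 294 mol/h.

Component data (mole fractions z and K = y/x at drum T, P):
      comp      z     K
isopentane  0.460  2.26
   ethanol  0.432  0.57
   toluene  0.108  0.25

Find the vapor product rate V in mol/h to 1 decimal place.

Newton–Raphson from ψ = 0.6:
  ψ = 0.600: g = -0.0676, g' = -0.583 → ψ = 0.484
  ψ = 0.484: g = -0.0017, g' = -0.559 → ψ = 0.481
Converged at ψ = 0.481.
Then V = ψ·F = 0.4810·294 = 141.4 mol/h and L = F − V = 152.6 mol/h.

V = 141.4 mol/h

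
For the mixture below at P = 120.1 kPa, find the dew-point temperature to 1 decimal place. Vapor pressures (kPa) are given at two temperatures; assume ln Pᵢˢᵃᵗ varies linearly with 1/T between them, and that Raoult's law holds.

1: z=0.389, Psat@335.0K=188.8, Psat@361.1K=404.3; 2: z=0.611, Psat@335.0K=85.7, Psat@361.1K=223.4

Dew-point temperature: Σzᵢ·P/Pᵢˢᵃᵗ(T) = 1. Interpolate ln Pᵢˢᵃᵗ = aᵢ + bᵢ/T.
  T = 335.0 K: ΣzᵢP/Pᵢˢᵃᵗ = 1.1037
  T = 361.1 K: ΣzᵢP/Pᵢˢᵃᵗ = 0.4440
  T = 348.1 K: ΣzᵢP/Pᵢˢᵃᵗ = 0.6864
  T = 341.6 K: ΣzᵢP/Pᵢˢᵃᵗ = 0.8647
  T = 338.3 K: ΣzᵢP/Pᵢˢᵃᵗ = 0.9757
  T = 336.6 K: ΣzᵢP/Pᵢˢᵃᵗ = 1.0393
  T = 337.5 K: ΣzᵢP/Pᵢˢᵃᵗ = 1.0051
Interpolating between 337.5 K and 338.3 K gives T ≈ 337.6 K.

T = 337.6 K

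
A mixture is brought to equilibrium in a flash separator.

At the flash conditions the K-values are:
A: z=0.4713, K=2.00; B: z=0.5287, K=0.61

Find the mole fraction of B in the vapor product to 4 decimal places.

Let ψ = V/F and solve Σ zᵢ(Kᵢ−1)/(1+ψ(Kᵢ−1)) = 0.
g(0) = ΣzᵢKᵢ − 1 = 0.2651 and g(1) = 1 − Σzᵢ/Kᵢ = -0.1024, so a root lies in (0, 1).
Binary case is linear: z₁(K₁−1)(1+ψ(K₂−1)) + z₂(K₂−1)(1+ψ(K₁−1)) = 0
⇒ ψ = [z₁(K₁−1)+z₂(K₂−1)] / [−(K₁−1)(K₂−1)] = 0.26511/0.39000 = 0.6798
Compositions from xᵢ = zᵢ/(1+ψ(Kᵢ−1)), yᵢ = Kᵢxᵢ:
  A: x = 0.2806, y = 0.5612
  B: x = 0.7194, y = 0.4388

y_B = 0.4388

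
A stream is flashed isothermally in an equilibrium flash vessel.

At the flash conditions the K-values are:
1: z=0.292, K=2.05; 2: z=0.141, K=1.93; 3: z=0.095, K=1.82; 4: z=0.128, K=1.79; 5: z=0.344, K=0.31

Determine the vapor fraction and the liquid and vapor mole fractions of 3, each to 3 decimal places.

ψ = 0.583, x_3 = 0.064, y_3 = 0.117

Newton–Raphson from ψ = 0.45:
  ψ = 0.450: g = 0.0879, g' = -0.631 → ψ = 0.589
  ψ = 0.589: g = -0.0044, g' = -0.705 → ψ = 0.583
Converged at ψ = 0.583.
Compositions from xᵢ = zᵢ/(1+ψ(Kᵢ−1)), yᵢ = Kᵢxᵢ:
  1: x = 0.181, y = 0.371
  2: x = 0.091, y = 0.176
  3: x = 0.064, y = 0.117
  4: x = 0.088, y = 0.157
  5: x = 0.576, y = 0.178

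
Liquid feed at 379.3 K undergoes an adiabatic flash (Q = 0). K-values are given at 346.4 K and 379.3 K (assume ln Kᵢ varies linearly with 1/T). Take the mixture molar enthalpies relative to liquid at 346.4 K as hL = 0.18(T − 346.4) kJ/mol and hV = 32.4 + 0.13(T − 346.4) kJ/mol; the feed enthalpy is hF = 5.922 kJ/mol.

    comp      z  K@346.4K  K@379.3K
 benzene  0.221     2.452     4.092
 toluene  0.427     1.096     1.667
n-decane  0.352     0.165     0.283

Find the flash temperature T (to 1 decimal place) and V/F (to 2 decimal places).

Adiabatic flash: solve Rachford–Rice at each trial T, then check hF = ψ·hV(T) + (1−ψ)·hL(T).
  T = 346.4 K: K = (2.452, 1.096, 0.165), RR gives ψ = 0.100, H_out = 3.245 kJ/mol
  T = 379.3 K: K = (4.092, 1.667, 0.283), RR gives ψ = 0.600, H_out = 24.368 kJ/mol
  T = 362.9 K: K = (3.207, 1.365, 0.219), RR gives ψ = 0.394, H_out = 15.416 kJ/mol
  T = 354.6 K: K = (2.811, 1.226, 0.191), RR gives ψ = 0.263, H_out = 9.891 kJ/mol
  T = 350.5 K: K = (2.627, 1.160, 0.177), RR gives ψ = 0.187, H_out = 6.749 kJ/mol
  T = 348.4 K: K = (2.537, 1.127, 0.171), RR gives ψ = 0.144, H_out = 5.005 kJ/mol
Linear interpolation between T = 348.4 (H_out = 5.005) and T = 350.5 (H_out = 6.749) on hF = 5.922 gives T ≈ 349.5 K, at which ψ = 0.17.

T = 349.5 K, V/F = 0.17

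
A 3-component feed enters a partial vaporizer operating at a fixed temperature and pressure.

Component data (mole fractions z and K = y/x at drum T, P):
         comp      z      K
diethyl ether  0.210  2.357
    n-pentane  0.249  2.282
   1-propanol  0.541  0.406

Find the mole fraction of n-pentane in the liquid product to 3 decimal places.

x_n-pentane = 0.170

Material balance + equilibrium reduce to Σ zᵢ(Kᵢ−1)/(1+V/F(Kᵢ−1)) = 0.
Feasibility: ΣzᵢKᵢ = 1.283, Σzᵢ/Kᵢ = 1.531 — both > 1, two phases present.
Iterate (Newton) starting at V/F = 0.56:
  V/F = 0.560: g = -0.1338, g' = -0.692 → V/F = 0.367
  V/F = 0.367: g = -0.0034, g' = -0.674 → V/F = 0.362
Converged at V/F = 0.362.
Compositions from xᵢ = zᵢ/(1+V/F(Kᵢ−1)), yᵢ = Kᵢxᵢ:
  diethyl ether: x = 0.141, y = 0.332
  n-pentane: x = 0.170, y = 0.388
  1-propanol: x = 0.689, y = 0.280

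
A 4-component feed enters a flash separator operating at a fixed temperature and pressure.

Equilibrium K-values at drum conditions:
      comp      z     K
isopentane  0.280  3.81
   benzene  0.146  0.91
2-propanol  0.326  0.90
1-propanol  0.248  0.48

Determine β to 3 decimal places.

β = 0.732

Rachford–Rice: g(β) = Σ zᵢ(Kᵢ−1)/(1+β(Kᵢ−1)) = 0.
g(0) = ΣzᵢKᵢ − 1 = 0.612 and g(1) = 1 − Σzᵢ/Kᵢ = -0.113, so a root lies in (0, 1).
Newton–Raphson from β = 0.5:
  β = 0.500: g = 0.1048, g' = -0.510 → β = 0.706
  β = 0.706: g = 0.0110, g' = -0.421 → β = 0.732
Converged at β = 0.732.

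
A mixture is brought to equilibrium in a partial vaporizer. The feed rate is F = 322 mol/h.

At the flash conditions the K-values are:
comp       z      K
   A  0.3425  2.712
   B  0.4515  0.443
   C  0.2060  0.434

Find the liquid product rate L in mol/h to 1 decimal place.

L = 248.7 mol/h

Let ψ = V/F and solve Σ zᵢ(Kᵢ−1)/(1+ψ(Kᵢ−1)) = 0.
Feasibility: ΣzᵢKᵢ = 1.2183, Σzᵢ/Kᵢ = 1.6201 — both > 1, two phases present.
Newton–Raphson from ψ = 0.5:
  ψ = 0.5000: g = -0.19525, g' = -0.6889 → ψ = 0.2166
  ψ = 0.2166: g = 0.00889, g' = -0.8011 → ψ = 0.2277
Converged at ψ = 0.2277.
Then V = ψ·F = 0.2277·322 = 73.3 mol/h and L = F − V = 248.7 mol/h.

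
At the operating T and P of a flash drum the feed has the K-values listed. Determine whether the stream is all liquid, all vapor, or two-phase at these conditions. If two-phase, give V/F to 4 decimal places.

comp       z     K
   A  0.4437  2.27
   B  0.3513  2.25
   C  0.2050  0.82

ΣzᵢKᵢ = 1.9657; Σzᵢ/Kᵢ = 0.6016.
Since Σzᵢ/Kᵢ < 1 the mixture is above its dew point — single vapor phase.

all vapor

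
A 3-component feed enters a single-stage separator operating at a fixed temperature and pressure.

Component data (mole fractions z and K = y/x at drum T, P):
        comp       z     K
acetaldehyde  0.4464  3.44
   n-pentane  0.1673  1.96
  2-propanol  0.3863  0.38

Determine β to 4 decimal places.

Material balance + equilibrium reduce to Σ zᵢ(Kᵢ−1)/(1+β(Kᵢ−1)) = 0.
Check two-phase: ΣzᵢKᵢ = 2.0103 > 1 and Σzᵢ/Kᵢ = 1.2317 > 1, so g(0) = 1.0103 > 0 and g(1) = -0.2317 < 0.
Iterate (Newton) starting at β = 0.49:
  β = 0.4900: g = 0.26130, g' = -0.9290 → β = 0.7713
  β = 0.7713: g = 0.01124, g' = -0.9163 → β = 0.7835
Converged at β = 0.7835.

β = 0.7835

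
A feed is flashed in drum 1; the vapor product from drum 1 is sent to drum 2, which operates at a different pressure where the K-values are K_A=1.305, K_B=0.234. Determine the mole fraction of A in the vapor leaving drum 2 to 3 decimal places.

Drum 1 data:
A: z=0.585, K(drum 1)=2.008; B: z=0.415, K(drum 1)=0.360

y_A (drum 2) = 0.933

Drum 1:
Rachford–Rice: g(ψ₁) = Σ zᵢ(Kᵢ−1)/(1+ψ₁(Kᵢ−1)) = 0.
Feasibility: ΣzᵢKᵢ = 1.324, Σzᵢ/Kᵢ = 1.444 — both > 1, two phases present.
Binary case is linear: z₁(K₁−1)(1+ψ₁(K₂−1)) + z₂(K₂−1)(1+ψ₁(K₁−1)) = 0
⇒ ψ₁ = [z₁(K₁−1)+z₂(K₂−1)] / [−(K₁−1)(K₂−1)] = 0.3241/0.6451 = 0.502
Drum-1 compositions:
  A: x = 0.388, y = 0.780
  B: x = 0.612, y = 0.220
Drum-2 feed = drum-1 vapor: z₂ = (0.7798, 0.2202).
Drum 2:
Let ψ₂ = V/F and solve Σ zᵢ(Kᵢ−1)/(1+ψ₂(Kᵢ−1)) = 0.
Feasibility: ΣzᵢKᵢ = 1.069, Σzᵢ/Kᵢ = 1.539 — both > 1, two phases present.
Binary case is linear: z₁(K₁−1)(1+ψ₂(K₂−1)) + z₂(K₂−1)(1+ψ₂(K₁−1)) = 0
⇒ ψ₂ = [z₁(K₁−1)+z₂(K₂−1)] / [−(K₁−1)(K₂−1)] = 0.0692/0.2336 = 0.296
  A: x = 0.715, y = 0.933
  B: x = 0.285, y = 0.067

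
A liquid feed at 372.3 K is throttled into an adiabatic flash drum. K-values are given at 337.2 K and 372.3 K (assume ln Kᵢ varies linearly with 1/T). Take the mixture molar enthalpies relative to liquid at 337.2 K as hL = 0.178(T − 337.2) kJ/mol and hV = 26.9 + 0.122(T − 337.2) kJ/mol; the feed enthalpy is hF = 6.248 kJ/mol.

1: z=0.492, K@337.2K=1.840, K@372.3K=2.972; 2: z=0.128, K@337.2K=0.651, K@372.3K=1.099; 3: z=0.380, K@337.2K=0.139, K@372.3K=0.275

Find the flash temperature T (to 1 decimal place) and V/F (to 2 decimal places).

Adiabatic flash: solve Rachford–Rice at each trial T, then check hF = ψ·hV(T) + (1−ψ)·hL(T).
  T = 337.2 K: K = (1.840, 0.651, 0.139), RR gives ψ = 0.064, H_out = 1.732 kJ/mol
  T = 372.3 K: K = (2.972, 1.099, 0.275), RR gives ψ = 0.569, H_out = 20.442 kJ/mol
  T = 354.8 K: K = (2.368, 0.858, 0.199), RR gives ψ = 0.365, H_out = 12.579 kJ/mol
  T = 346.0 K: K = (2.094, 0.750, 0.167), RR gives ψ = 0.236, H_out = 7.793 kJ/mol
  T = 341.6 K: K = (1.965, 0.699, 0.153), RR gives ψ = 0.157, H_out = 4.979 kJ/mol
  T = 343.8 K: K = (2.029, 0.724, 0.160), RR gives ψ = 0.198, H_out = 6.432 kJ/mol
Linear interpolation between T = 341.6 (H_out = 4.979) and T = 343.8 (H_out = 6.432) on hF = 6.248 gives T ≈ 343.5 K, at which ψ = 0.19.

T = 343.5 K, V/F = 0.19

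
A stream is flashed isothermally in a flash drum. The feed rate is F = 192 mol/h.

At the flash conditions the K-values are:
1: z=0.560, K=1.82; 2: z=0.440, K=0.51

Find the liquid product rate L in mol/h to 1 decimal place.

L = 75.6 mol/h

Rachford–Rice: g(V/F) = Σ zᵢ(Kᵢ−1)/(1+V/F(Kᵢ−1)) = 0.
Feasibility: ΣzᵢKᵢ = 1.244, Σzᵢ/Kᵢ = 1.170 — both > 1, two phases present.
Binary case is linear: z₁(K₁−1)(1+V/F(K₂−1)) + z₂(K₂−1)(1+V/F(K₁−1)) = 0
⇒ V/F = [z₁(K₁−1)+z₂(K₂−1)] / [−(K₁−1)(K₂−1)] = 0.2436/0.4018 = 0.606
Then V = V/F·F = 0.6063·192 = 116.4 mol/h and L = F − V = 75.6 mol/h.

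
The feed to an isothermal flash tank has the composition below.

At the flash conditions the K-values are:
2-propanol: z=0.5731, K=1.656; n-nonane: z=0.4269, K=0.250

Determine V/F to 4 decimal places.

V/F = 0.1134

Material balance + equilibrium reduce to Σ zᵢ(Kᵢ−1)/(1+V/F(Kᵢ−1)) = 0.
Feasibility: ΣzᵢKᵢ = 1.0558, Σzᵢ/Kᵢ = 2.0537 — both > 1, two phases present.
Binary case is linear: z₁(K₁−1)(1+V/F(K₂−1)) + z₂(K₂−1)(1+V/F(K₁−1)) = 0
⇒ V/F = [z₁(K₁−1)+z₂(K₂−1)] / [−(K₁−1)(K₂−1)] = 0.05578/0.49200 = 0.1134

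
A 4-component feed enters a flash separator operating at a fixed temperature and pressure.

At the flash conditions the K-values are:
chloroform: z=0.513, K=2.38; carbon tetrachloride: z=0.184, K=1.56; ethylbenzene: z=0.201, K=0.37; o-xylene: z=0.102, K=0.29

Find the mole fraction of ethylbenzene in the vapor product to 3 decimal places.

y_ethylbenzene = 0.147

Iterate (Newton) starting at β = 0.36:
  β = 0.360: g = 0.2977, g' = -0.702 → β = 0.784
  β = 0.784: g = -0.0018, g' = -0.826 → β = 0.782
Converged at β = 0.782.
Compositions from xᵢ = zᵢ/(1+β(Kᵢ−1)), yᵢ = Kᵢxᵢ:
  chloroform: x = 0.247, y = 0.587
  carbon tetrachloride: x = 0.128, y = 0.200
  ethylbenzene: x = 0.396, y = 0.147
  o-xylene: x = 0.229, y = 0.066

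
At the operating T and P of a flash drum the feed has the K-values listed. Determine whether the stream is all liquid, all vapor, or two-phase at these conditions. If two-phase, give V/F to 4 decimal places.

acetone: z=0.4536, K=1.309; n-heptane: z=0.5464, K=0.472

all liquid

ΣzᵢKᵢ = 0.8517; Σzᵢ/Kᵢ = 1.5042.
Since ΣzᵢKᵢ < 1 the mixture is below its bubble point — single liquid phase.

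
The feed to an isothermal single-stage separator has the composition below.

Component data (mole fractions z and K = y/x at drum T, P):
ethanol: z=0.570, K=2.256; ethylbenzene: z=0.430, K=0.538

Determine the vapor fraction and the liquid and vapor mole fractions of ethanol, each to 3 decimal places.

Rachford–Rice: g(ψ) = Σ zᵢ(Kᵢ−1)/(1+ψ(Kᵢ−1)) = 0.
g(0) = ΣzᵢKᵢ − 1 = 0.517 and g(1) = 1 − Σzᵢ/Kᵢ = -0.052, so a root lies in (0, 1).
Newton iteration, ψ⁰ = 0.42:
  ψ = 0.420: g = 0.2222, g' = -0.527 → ψ = 0.842
  ψ = 0.842: g = 0.0229, g' = -0.458 → ψ = 0.892
  ψ = 0.892: g = -0.0002, g' = -0.466 → ψ = 0.891
Converged at ψ = 0.891.
Compositions from xᵢ = zᵢ/(1+ψ(Kᵢ−1)), yᵢ = Kᵢxᵢ:
  ethanol: x = 0.269, y = 0.607
  ethylbenzene: x = 0.731, y = 0.393

ψ = 0.891, x_ethanol = 0.269, y_ethanol = 0.607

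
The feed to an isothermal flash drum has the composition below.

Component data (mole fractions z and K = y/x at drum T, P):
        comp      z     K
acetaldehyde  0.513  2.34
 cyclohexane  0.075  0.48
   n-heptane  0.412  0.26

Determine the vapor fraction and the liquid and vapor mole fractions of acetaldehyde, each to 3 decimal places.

Rachford–Rice: g(ψ) = Σ zᵢ(Kᵢ−1)/(1+ψ(Kᵢ−1)) = 0.
g(0) = ΣzᵢKᵢ − 1 = 0.344 and g(1) = 1 − Σzᵢ/Kᵢ = -0.960, so a root lies in (0, 1).
Newton–Raphson from ψ = 0.43:
  ψ = 0.430: g = -0.0613, g' = -0.890 → ψ = 0.361
  ψ = 0.361: g = -0.0008, g' = -0.869 → ψ = 0.360
Converged at ψ = 0.360.
Compositions from xᵢ = zᵢ/(1+ψ(Kᵢ−1)), yᵢ = Kᵢxᵢ:
  acetaldehyde: x = 0.346, y = 0.810
  cyclohexane: x = 0.092, y = 0.044
  n-heptane: x = 0.562, y = 0.146

ψ = 0.360, x_acetaldehyde = 0.346, y_acetaldehyde = 0.810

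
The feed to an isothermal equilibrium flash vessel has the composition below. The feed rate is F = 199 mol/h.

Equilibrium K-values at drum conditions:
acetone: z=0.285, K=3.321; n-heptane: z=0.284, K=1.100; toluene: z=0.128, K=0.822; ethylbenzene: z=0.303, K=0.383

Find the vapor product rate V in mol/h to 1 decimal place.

Let ψ = V/F and solve Σ zᵢ(Kᵢ−1)/(1+ψ(Kᵢ−1)) = 0.
Check two-phase: ΣzᵢKᵢ = 1.480 > 1 and Σzᵢ/Kᵢ = 1.291 > 1, so g(0) = 0.480 > 0 and g(1) = -0.291 < 0.
Iterate (Newton) starting at ψ = 0.5:
  ψ = 0.500: g = 0.0379, g' = -0.578 → ψ = 0.566
Converged at ψ = 0.566.
Then V = ψ·F = 0.5663·199 = 112.7 mol/h and L = F − V = 86.3 mol/h.

V = 112.7 mol/h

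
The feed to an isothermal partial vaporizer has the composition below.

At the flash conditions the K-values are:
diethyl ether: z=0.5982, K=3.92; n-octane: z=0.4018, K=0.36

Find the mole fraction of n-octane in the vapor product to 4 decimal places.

y_n-octane = 0.2953

Rachford–Rice: g(ψ) = Σ zᵢ(Kᵢ−1)/(1+ψ(Kᵢ−1)) = 0.
Feasibility: ΣzᵢKᵢ = 2.4896, Σzᵢ/Kᵢ = 1.2687 — both > 1, two phases present.
Binary case is linear: z₁(K₁−1)(1+ψ(K₂−1)) + z₂(K₂−1)(1+ψ(K₁−1)) = 0
⇒ ψ = [z₁(K₁−1)+z₂(K₂−1)] / [−(K₁−1)(K₂−1)] = 1.48959/1.86880 = 0.7971
Compositions from xᵢ = zᵢ/(1+ψ(Kᵢ−1)), yᵢ = Kᵢxᵢ:
  diethyl ether: x = 0.1798, y = 0.7047
  n-octane: x = 0.8202, y = 0.2953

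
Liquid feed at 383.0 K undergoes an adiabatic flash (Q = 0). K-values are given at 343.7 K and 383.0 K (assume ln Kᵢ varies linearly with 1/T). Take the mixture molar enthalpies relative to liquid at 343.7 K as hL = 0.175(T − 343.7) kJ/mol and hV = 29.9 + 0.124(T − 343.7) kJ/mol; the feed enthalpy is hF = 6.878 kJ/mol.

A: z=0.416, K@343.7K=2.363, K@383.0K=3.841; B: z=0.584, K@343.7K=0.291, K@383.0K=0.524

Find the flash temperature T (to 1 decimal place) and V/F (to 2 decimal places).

Adiabatic flash: solve Rachford–Rice at each trial T, then check hF = ψ·hV(T) + (1−ψ)·hL(T).
  T = 343.7 K: K = (2.363, 0.291), RR gives ψ = 0.158, H_out = 4.732 kJ/mol
  T = 383.0 K: K = (3.841, 0.524), RR gives ψ = 0.668, H_out = 25.523 kJ/mol
  T = 363.4 K: K = (3.054, 0.397), RR gives ψ = 0.406, H_out = 15.170 kJ/mol
  T = 353.5 K: K = (2.694, 0.341), RR gives ψ = 0.287, H_out = 10.144 kJ/mol
  T = 348.6 K: K = (2.526, 0.315), RR gives ψ = 0.225, H_out = 7.525 kJ/mol
  T = 346.1 K: K = (2.442, 0.303), RR gives ψ = 0.192, H_out = 6.127 kJ/mol
  T = 347.4 K: K = (2.485, 0.309), RR gives ψ = 0.209, H_out = 6.860 kJ/mol
Linear interpolation between T = 347.4 (H_out = 6.860) and T = 348.6 (H_out = 7.525) on hF = 6.878 gives T ≈ 347.4 K, at which ψ = 0.21.

T = 347.4 K, V/F = 0.21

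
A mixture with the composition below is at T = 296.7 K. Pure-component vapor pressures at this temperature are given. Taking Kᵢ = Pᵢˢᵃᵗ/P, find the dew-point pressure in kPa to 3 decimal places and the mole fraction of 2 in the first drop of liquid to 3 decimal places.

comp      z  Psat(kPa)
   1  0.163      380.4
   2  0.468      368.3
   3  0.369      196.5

At the dew point ψ → 1, so Σzᵢ/Kᵢ = 1 with Kᵢ = Pᵢˢᵃᵗ/P ⇒ 1/P = Σzᵢ/Pᵢˢᵃᵗ.
1/P = 0.163/380.4 + 0.468/368.3 + 0.369/196.5 = 0.003577 ⇒ P = 279.559 kPa
xᵢ = zᵢP/Pᵢˢᵃᵗ ⇒ x_2 = 0.468·279.559/368.3 = 0.355

Pdew = 279.559 kPa, x_2 = 0.355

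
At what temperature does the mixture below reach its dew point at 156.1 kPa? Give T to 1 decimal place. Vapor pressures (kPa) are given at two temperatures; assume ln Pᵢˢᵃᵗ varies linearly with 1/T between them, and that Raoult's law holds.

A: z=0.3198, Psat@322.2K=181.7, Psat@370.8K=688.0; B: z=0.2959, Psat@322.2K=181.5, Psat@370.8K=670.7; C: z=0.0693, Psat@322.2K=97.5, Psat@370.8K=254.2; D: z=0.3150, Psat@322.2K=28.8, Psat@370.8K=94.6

T = 355.1 K

Dew-point temperature: Σzᵢ·P/Pᵢˢᵃᵗ(T) = 1. Interpolate ln Pᵢˢᵃᵗ = aᵢ + bᵢ/T.
  T = 322.2 K: ΣzᵢP/Pᵢˢᵃᵗ = 2.3475
  T = 370.8 K: ΣzᵢP/Pᵢˢᵃᵗ = 0.7038
  T = 346.5 K: ΣzᵢP/Pᵢˢᵃᵗ = 1.2312
  T = 358.6 K: ΣzᵢP/Pᵢˢᵃᵗ = 0.9230
  T = 352.6 K: ΣzᵢP/Pᵢˢᵃᵗ = 1.0621
  T = 355.6 K: ΣzᵢP/Pᵢˢᵃᵗ = 0.9895
  T = 354.1 K: ΣzᵢP/Pᵢˢᵃᵗ = 1.0250
  T = 354.9 K: ΣzᵢP/Pᵢˢᵃᵗ = 1.0059
  T = 355.2 K: ΣzᵢP/Pᵢˢᵃᵗ = 0.9988
Interpolating between 354.9 K and 355.2 K gives T ≈ 355.1 K.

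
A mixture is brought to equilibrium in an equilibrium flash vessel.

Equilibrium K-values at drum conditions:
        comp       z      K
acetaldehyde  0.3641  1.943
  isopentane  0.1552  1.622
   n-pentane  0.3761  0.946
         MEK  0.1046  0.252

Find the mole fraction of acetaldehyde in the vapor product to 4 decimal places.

Material balance + equilibrium reduce to Σ zᵢ(Kᵢ−1)/(1+ψ(Kᵢ−1)) = 0.
g(0) = ΣzᵢKᵢ − 1 = 0.3413 and g(1) = 1 − Σzᵢ/Kᵢ = -0.0957, so a root lies in (0, 1).
Newton–Raphson from ψ = 0.45:
  ψ = 0.4500: g = 0.17772, g' = -0.3304 → ψ = 0.9879
  ψ = 0.9879: g = -0.08366, g' = -0.9700 → ψ = 0.9017
  ψ = 0.9017: g = -0.01429, g' = -0.6727 → ψ = 0.8805
  ψ = 0.8805: g = -0.00052, g' = -0.6250 → ψ = 0.8796
Converged at ψ = 0.8796.
Compositions from xᵢ = zᵢ/(1+ψ(Kᵢ−1)), yᵢ = Kᵢxᵢ:
  acetaldehyde: x = 0.1990, y = 0.3867
  isopentane: x = 0.1003, y = 0.1627
  n-pentane: x = 0.3949, y = 0.3735
  MEK: x = 0.3058, y = 0.0771

y_acetaldehyde = 0.3867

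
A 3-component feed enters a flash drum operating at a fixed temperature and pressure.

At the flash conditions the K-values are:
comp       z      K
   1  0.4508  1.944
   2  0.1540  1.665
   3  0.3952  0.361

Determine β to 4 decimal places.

Rachford–Rice: g(β) = Σ zᵢ(Kᵢ−1)/(1+β(Kᵢ−1)) = 0.
g(0) = ΣzᵢKᵢ − 1 = 0.2754 and g(1) = 1 − Σzᵢ/Kᵢ = -0.4191, so a root lies in (0, 1).
Newton iteration, β⁰ = 0.44:
  β = 0.4400: g = 0.02859, g' = -0.5536 → β = 0.4916
  β = 0.4916: g = -0.00038, g' = -0.5691 → β = 0.4910
Converged at β = 0.4910.

β = 0.4910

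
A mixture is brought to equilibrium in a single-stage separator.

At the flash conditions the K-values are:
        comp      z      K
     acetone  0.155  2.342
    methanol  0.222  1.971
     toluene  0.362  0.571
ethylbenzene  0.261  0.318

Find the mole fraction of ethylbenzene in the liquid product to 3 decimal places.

x_ethylbenzene = 0.290

Material balance + equilibrium reduce to Σ zᵢ(Kᵢ−1)/(1+V/F(Kᵢ−1)) = 0.
Check two-phase: ΣzᵢKᵢ = 1.090 > 1 and Σzᵢ/Kᵢ = 1.634 > 1, so g(0) = 0.090 > 0 and g(1) = -0.634 < 0.
Newton–Raphson from V/F = 0.5:
  V/F = 0.500: g = -0.1982, g' = -0.582 → V/F = 0.160
  V/F = 0.160: g = -0.0085, g' = -0.576 → V/F = 0.145
Converged at V/F = 0.145.
Compositions from xᵢ = zᵢ/(1+V/F(Kᵢ−1)), yᵢ = Kᵢxᵢ:
  acetone: x = 0.130, y = 0.304
  methanol: x = 0.195, y = 0.384
  toluene: x = 0.386, y = 0.220
  ethylbenzene: x = 0.290, y = 0.092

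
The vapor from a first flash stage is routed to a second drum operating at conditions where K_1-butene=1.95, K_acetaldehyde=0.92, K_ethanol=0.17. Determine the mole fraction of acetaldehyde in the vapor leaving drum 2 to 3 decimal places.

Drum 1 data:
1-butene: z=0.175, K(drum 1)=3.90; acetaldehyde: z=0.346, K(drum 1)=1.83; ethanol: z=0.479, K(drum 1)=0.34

Drum 1:
Let ψ₁ = V/F and solve Σ zᵢ(Kᵢ−1)/(1+ψ₁(Kᵢ−1)) = 0.
g(0) = ΣzᵢKᵢ − 1 = 0.479 and g(1) = 1 − Σzᵢ/Kᵢ = -0.643, so a root lies in (0, 1).
Newton–Raphson from ψ₁ = 0.5:
  ψ₁ = 0.500: g = -0.0618, g' = -0.829 → ψ₁ = 0.426
  ψ₁ = 0.426: g = -0.0002, g' = -0.829 → ψ₁ = 0.425
Converged at ψ₁ = 0.425.
Drum-1 compositions:
  1-butene: x = 0.078, y = 0.306
  acetaldehyde: x = 0.256, y = 0.468
  ethanol: x = 0.666, y = 0.226
Drum-2 feed = drum-1 vapor: z₂ = (0.3056, 0.4680, 0.2264).
Drum 2:
Material balance + equilibrium reduce to Σ zᵢ(Kᵢ−1)/(1+ψ₂(Kᵢ−1)) = 0.
Feasibility: ΣzᵢKᵢ = 1.065, Σzᵢ/Kᵢ = 1.997 — both > 1, two phases present.
Newton–Raphson from ψ₂ = 0.5:
  ψ₂ = 0.500: g = -0.1634, g' = -0.586 → ψ₂ = 0.221
  ψ₂ = 0.221: g = -0.0283, g' = -0.425 → ψ₂ = 0.154
Converged at ψ₂ = 0.154.
  1-butene: x = 0.267, y = 0.520
  acetaldehyde: x = 0.474, y = 0.436
  ethanol: x = 0.260, y = 0.044

y_acetaldehyde (drum 2) = 0.436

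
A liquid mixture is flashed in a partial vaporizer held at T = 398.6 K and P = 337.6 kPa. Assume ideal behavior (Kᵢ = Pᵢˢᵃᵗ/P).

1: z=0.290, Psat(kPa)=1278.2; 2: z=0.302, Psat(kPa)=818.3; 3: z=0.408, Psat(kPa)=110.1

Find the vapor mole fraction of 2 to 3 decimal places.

y_2 = 0.374

Raoult's law: Kᵢ = Pᵢˢᵃᵗ/P = Pᵢˢᵃᵗ/337.6.
  K_1 = 1278.2/337.6 = 3.78614, K_2 = 818.3/337.6 = 2.42387, K_3 = 110.1/337.6 = 0.32613
Material balance + equilibrium reduce to Σ zᵢ(Kᵢ−1)/(1+ψ(Kᵢ−1)) = 0.
g(0) = ΣzᵢKᵢ − 1 = 0.963 and g(1) = 1 − Σzᵢ/Kᵢ = -0.452, so a root lies in (0, 1).
Newton–Raphson from ψ = 0.44:
  ψ = 0.440: g = 0.2365, g' = -1.060 → ψ = 0.663
  ψ = 0.663: g = 0.0079, g' = -1.045 → ψ = 0.671
Converged at ψ = 0.671.
Compositions from xᵢ = zᵢ/(1+ψ(Kᵢ−1)), yᵢ = Kᵢxᵢ:
  1: x = 0.101, y = 0.383
  2: x = 0.154, y = 0.374
  3: x = 0.744, y = 0.243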